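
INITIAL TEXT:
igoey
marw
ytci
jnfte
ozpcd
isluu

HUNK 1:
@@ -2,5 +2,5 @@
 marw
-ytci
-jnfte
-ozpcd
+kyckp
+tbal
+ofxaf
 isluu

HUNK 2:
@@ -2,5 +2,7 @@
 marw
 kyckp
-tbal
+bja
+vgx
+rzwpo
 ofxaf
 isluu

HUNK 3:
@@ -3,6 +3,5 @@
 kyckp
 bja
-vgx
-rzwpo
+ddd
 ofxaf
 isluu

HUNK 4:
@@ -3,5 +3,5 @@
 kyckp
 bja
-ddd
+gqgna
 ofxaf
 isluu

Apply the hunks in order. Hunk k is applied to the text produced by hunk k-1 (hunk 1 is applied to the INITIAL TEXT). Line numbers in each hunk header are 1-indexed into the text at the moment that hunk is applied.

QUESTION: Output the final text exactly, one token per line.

Answer: igoey
marw
kyckp
bja
gqgna
ofxaf
isluu

Derivation:
Hunk 1: at line 2 remove [ytci,jnfte,ozpcd] add [kyckp,tbal,ofxaf] -> 6 lines: igoey marw kyckp tbal ofxaf isluu
Hunk 2: at line 2 remove [tbal] add [bja,vgx,rzwpo] -> 8 lines: igoey marw kyckp bja vgx rzwpo ofxaf isluu
Hunk 3: at line 3 remove [vgx,rzwpo] add [ddd] -> 7 lines: igoey marw kyckp bja ddd ofxaf isluu
Hunk 4: at line 3 remove [ddd] add [gqgna] -> 7 lines: igoey marw kyckp bja gqgna ofxaf isluu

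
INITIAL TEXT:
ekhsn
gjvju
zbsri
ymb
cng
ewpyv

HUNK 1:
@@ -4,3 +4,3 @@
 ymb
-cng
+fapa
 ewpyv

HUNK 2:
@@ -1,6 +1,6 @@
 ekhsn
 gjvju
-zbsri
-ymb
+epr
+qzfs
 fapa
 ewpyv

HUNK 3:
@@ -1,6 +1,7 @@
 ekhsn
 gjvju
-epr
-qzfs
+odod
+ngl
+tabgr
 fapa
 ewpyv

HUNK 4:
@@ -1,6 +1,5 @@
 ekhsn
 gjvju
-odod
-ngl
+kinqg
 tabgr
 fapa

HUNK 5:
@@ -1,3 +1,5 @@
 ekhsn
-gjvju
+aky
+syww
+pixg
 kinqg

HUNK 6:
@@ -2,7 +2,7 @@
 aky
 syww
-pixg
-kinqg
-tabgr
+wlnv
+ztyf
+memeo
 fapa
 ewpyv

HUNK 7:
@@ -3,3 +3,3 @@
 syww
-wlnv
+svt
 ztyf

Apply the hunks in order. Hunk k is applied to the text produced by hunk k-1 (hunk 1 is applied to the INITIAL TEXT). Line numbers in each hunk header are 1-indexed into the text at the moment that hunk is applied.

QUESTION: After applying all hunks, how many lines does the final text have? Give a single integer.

Hunk 1: at line 4 remove [cng] add [fapa] -> 6 lines: ekhsn gjvju zbsri ymb fapa ewpyv
Hunk 2: at line 1 remove [zbsri,ymb] add [epr,qzfs] -> 6 lines: ekhsn gjvju epr qzfs fapa ewpyv
Hunk 3: at line 1 remove [epr,qzfs] add [odod,ngl,tabgr] -> 7 lines: ekhsn gjvju odod ngl tabgr fapa ewpyv
Hunk 4: at line 1 remove [odod,ngl] add [kinqg] -> 6 lines: ekhsn gjvju kinqg tabgr fapa ewpyv
Hunk 5: at line 1 remove [gjvju] add [aky,syww,pixg] -> 8 lines: ekhsn aky syww pixg kinqg tabgr fapa ewpyv
Hunk 6: at line 2 remove [pixg,kinqg,tabgr] add [wlnv,ztyf,memeo] -> 8 lines: ekhsn aky syww wlnv ztyf memeo fapa ewpyv
Hunk 7: at line 3 remove [wlnv] add [svt] -> 8 lines: ekhsn aky syww svt ztyf memeo fapa ewpyv
Final line count: 8

Answer: 8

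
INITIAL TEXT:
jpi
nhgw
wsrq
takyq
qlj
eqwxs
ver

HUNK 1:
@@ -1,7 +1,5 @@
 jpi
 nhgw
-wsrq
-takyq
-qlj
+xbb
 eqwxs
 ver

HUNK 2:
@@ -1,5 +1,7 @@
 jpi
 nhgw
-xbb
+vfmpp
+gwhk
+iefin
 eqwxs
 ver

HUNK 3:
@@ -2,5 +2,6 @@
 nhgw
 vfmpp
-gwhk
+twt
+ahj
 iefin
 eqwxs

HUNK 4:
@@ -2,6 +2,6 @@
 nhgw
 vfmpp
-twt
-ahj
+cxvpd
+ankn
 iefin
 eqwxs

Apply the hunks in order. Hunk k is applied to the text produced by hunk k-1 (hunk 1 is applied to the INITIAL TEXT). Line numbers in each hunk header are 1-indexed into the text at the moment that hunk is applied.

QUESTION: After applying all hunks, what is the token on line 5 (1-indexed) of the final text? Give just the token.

Answer: ankn

Derivation:
Hunk 1: at line 1 remove [wsrq,takyq,qlj] add [xbb] -> 5 lines: jpi nhgw xbb eqwxs ver
Hunk 2: at line 1 remove [xbb] add [vfmpp,gwhk,iefin] -> 7 lines: jpi nhgw vfmpp gwhk iefin eqwxs ver
Hunk 3: at line 2 remove [gwhk] add [twt,ahj] -> 8 lines: jpi nhgw vfmpp twt ahj iefin eqwxs ver
Hunk 4: at line 2 remove [twt,ahj] add [cxvpd,ankn] -> 8 lines: jpi nhgw vfmpp cxvpd ankn iefin eqwxs ver
Final line 5: ankn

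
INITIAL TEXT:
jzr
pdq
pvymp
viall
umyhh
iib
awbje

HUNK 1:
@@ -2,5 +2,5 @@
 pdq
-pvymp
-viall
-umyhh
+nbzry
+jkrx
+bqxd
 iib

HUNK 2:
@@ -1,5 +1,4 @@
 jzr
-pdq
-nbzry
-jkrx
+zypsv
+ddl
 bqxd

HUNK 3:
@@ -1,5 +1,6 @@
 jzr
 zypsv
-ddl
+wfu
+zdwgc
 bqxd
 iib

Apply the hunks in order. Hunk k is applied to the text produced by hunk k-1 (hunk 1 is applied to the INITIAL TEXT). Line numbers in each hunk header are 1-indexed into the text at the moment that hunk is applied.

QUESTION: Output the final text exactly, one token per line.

Answer: jzr
zypsv
wfu
zdwgc
bqxd
iib
awbje

Derivation:
Hunk 1: at line 2 remove [pvymp,viall,umyhh] add [nbzry,jkrx,bqxd] -> 7 lines: jzr pdq nbzry jkrx bqxd iib awbje
Hunk 2: at line 1 remove [pdq,nbzry,jkrx] add [zypsv,ddl] -> 6 lines: jzr zypsv ddl bqxd iib awbje
Hunk 3: at line 1 remove [ddl] add [wfu,zdwgc] -> 7 lines: jzr zypsv wfu zdwgc bqxd iib awbje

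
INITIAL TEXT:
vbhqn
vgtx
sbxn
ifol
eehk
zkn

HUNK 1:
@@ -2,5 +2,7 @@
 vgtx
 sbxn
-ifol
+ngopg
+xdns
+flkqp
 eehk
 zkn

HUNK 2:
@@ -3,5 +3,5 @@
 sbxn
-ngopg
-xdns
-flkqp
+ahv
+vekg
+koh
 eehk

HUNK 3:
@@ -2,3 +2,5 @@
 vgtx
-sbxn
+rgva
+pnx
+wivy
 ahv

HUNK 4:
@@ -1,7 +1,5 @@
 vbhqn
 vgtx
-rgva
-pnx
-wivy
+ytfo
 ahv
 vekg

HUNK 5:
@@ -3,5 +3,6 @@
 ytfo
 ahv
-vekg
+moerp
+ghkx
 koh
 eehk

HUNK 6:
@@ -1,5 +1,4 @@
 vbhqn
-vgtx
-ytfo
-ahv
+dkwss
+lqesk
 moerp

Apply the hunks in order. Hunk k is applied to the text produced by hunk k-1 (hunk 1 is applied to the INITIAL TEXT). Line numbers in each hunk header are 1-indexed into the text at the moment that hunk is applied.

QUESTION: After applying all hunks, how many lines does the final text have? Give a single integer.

Hunk 1: at line 2 remove [ifol] add [ngopg,xdns,flkqp] -> 8 lines: vbhqn vgtx sbxn ngopg xdns flkqp eehk zkn
Hunk 2: at line 3 remove [ngopg,xdns,flkqp] add [ahv,vekg,koh] -> 8 lines: vbhqn vgtx sbxn ahv vekg koh eehk zkn
Hunk 3: at line 2 remove [sbxn] add [rgva,pnx,wivy] -> 10 lines: vbhqn vgtx rgva pnx wivy ahv vekg koh eehk zkn
Hunk 4: at line 1 remove [rgva,pnx,wivy] add [ytfo] -> 8 lines: vbhqn vgtx ytfo ahv vekg koh eehk zkn
Hunk 5: at line 3 remove [vekg] add [moerp,ghkx] -> 9 lines: vbhqn vgtx ytfo ahv moerp ghkx koh eehk zkn
Hunk 6: at line 1 remove [vgtx,ytfo,ahv] add [dkwss,lqesk] -> 8 lines: vbhqn dkwss lqesk moerp ghkx koh eehk zkn
Final line count: 8

Answer: 8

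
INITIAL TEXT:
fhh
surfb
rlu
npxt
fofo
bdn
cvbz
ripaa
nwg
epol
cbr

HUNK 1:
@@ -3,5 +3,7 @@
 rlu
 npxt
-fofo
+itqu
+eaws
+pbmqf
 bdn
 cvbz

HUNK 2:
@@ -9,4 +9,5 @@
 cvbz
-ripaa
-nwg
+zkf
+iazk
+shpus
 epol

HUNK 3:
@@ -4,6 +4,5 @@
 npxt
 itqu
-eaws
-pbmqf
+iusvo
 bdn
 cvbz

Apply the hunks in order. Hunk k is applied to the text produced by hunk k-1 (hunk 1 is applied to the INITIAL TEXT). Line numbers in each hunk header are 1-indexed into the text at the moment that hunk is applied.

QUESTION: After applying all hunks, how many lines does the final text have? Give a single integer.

Answer: 13

Derivation:
Hunk 1: at line 3 remove [fofo] add [itqu,eaws,pbmqf] -> 13 lines: fhh surfb rlu npxt itqu eaws pbmqf bdn cvbz ripaa nwg epol cbr
Hunk 2: at line 9 remove [ripaa,nwg] add [zkf,iazk,shpus] -> 14 lines: fhh surfb rlu npxt itqu eaws pbmqf bdn cvbz zkf iazk shpus epol cbr
Hunk 3: at line 4 remove [eaws,pbmqf] add [iusvo] -> 13 lines: fhh surfb rlu npxt itqu iusvo bdn cvbz zkf iazk shpus epol cbr
Final line count: 13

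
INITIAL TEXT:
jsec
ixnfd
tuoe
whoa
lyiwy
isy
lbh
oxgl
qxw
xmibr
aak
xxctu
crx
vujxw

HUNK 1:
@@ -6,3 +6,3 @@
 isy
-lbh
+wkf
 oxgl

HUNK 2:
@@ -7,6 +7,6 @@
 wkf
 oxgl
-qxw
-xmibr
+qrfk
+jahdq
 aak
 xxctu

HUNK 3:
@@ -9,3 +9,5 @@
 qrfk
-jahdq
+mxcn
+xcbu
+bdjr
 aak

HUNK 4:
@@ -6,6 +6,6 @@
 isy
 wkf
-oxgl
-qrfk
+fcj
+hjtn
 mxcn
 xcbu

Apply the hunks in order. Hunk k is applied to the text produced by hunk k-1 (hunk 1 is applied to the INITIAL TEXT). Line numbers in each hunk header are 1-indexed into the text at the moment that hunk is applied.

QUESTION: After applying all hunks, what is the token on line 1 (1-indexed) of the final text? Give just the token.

Hunk 1: at line 6 remove [lbh] add [wkf] -> 14 lines: jsec ixnfd tuoe whoa lyiwy isy wkf oxgl qxw xmibr aak xxctu crx vujxw
Hunk 2: at line 7 remove [qxw,xmibr] add [qrfk,jahdq] -> 14 lines: jsec ixnfd tuoe whoa lyiwy isy wkf oxgl qrfk jahdq aak xxctu crx vujxw
Hunk 3: at line 9 remove [jahdq] add [mxcn,xcbu,bdjr] -> 16 lines: jsec ixnfd tuoe whoa lyiwy isy wkf oxgl qrfk mxcn xcbu bdjr aak xxctu crx vujxw
Hunk 4: at line 6 remove [oxgl,qrfk] add [fcj,hjtn] -> 16 lines: jsec ixnfd tuoe whoa lyiwy isy wkf fcj hjtn mxcn xcbu bdjr aak xxctu crx vujxw
Final line 1: jsec

Answer: jsec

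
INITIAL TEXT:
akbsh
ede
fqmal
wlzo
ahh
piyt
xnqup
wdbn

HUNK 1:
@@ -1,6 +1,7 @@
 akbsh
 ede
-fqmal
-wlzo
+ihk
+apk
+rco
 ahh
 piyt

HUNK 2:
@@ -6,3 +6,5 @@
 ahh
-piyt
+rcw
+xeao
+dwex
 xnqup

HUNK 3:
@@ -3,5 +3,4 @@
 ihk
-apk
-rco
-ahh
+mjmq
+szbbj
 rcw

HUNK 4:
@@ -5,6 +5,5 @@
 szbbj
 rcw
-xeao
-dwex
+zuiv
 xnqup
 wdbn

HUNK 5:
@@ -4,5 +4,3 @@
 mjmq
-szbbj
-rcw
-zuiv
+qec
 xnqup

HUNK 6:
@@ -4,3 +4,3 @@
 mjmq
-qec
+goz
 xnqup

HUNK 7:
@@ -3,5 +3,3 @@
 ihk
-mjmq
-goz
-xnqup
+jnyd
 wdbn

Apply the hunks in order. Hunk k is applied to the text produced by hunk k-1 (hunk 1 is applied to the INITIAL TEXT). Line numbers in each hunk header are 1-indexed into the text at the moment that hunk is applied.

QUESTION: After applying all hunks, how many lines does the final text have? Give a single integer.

Hunk 1: at line 1 remove [fqmal,wlzo] add [ihk,apk,rco] -> 9 lines: akbsh ede ihk apk rco ahh piyt xnqup wdbn
Hunk 2: at line 6 remove [piyt] add [rcw,xeao,dwex] -> 11 lines: akbsh ede ihk apk rco ahh rcw xeao dwex xnqup wdbn
Hunk 3: at line 3 remove [apk,rco,ahh] add [mjmq,szbbj] -> 10 lines: akbsh ede ihk mjmq szbbj rcw xeao dwex xnqup wdbn
Hunk 4: at line 5 remove [xeao,dwex] add [zuiv] -> 9 lines: akbsh ede ihk mjmq szbbj rcw zuiv xnqup wdbn
Hunk 5: at line 4 remove [szbbj,rcw,zuiv] add [qec] -> 7 lines: akbsh ede ihk mjmq qec xnqup wdbn
Hunk 6: at line 4 remove [qec] add [goz] -> 7 lines: akbsh ede ihk mjmq goz xnqup wdbn
Hunk 7: at line 3 remove [mjmq,goz,xnqup] add [jnyd] -> 5 lines: akbsh ede ihk jnyd wdbn
Final line count: 5

Answer: 5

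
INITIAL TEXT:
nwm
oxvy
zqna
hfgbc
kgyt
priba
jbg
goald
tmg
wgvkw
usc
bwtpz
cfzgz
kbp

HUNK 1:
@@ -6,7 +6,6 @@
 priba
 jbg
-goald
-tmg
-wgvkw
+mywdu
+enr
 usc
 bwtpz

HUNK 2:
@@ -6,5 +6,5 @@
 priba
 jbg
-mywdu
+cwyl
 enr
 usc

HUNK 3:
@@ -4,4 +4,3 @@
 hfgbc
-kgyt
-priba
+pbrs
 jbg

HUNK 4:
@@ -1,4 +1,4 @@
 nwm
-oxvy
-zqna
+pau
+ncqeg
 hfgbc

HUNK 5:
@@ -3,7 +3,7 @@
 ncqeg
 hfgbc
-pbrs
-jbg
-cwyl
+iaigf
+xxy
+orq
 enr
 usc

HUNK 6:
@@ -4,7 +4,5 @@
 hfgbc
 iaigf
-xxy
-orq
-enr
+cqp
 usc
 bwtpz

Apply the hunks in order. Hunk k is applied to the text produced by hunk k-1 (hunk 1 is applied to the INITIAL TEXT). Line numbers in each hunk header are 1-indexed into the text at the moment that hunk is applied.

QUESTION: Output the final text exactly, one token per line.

Answer: nwm
pau
ncqeg
hfgbc
iaigf
cqp
usc
bwtpz
cfzgz
kbp

Derivation:
Hunk 1: at line 6 remove [goald,tmg,wgvkw] add [mywdu,enr] -> 13 lines: nwm oxvy zqna hfgbc kgyt priba jbg mywdu enr usc bwtpz cfzgz kbp
Hunk 2: at line 6 remove [mywdu] add [cwyl] -> 13 lines: nwm oxvy zqna hfgbc kgyt priba jbg cwyl enr usc bwtpz cfzgz kbp
Hunk 3: at line 4 remove [kgyt,priba] add [pbrs] -> 12 lines: nwm oxvy zqna hfgbc pbrs jbg cwyl enr usc bwtpz cfzgz kbp
Hunk 4: at line 1 remove [oxvy,zqna] add [pau,ncqeg] -> 12 lines: nwm pau ncqeg hfgbc pbrs jbg cwyl enr usc bwtpz cfzgz kbp
Hunk 5: at line 3 remove [pbrs,jbg,cwyl] add [iaigf,xxy,orq] -> 12 lines: nwm pau ncqeg hfgbc iaigf xxy orq enr usc bwtpz cfzgz kbp
Hunk 6: at line 4 remove [xxy,orq,enr] add [cqp] -> 10 lines: nwm pau ncqeg hfgbc iaigf cqp usc bwtpz cfzgz kbp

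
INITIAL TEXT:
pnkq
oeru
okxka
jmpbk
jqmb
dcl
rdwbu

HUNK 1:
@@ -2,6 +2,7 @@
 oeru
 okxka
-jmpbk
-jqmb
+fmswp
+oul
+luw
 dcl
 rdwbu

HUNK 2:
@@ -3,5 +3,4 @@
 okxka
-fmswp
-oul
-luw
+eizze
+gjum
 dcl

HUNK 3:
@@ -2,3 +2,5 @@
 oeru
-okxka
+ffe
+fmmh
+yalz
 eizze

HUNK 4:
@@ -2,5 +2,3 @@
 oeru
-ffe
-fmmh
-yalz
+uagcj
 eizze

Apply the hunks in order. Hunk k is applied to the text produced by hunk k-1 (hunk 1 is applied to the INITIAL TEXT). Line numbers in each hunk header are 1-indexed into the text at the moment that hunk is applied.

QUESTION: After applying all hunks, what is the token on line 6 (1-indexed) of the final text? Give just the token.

Hunk 1: at line 2 remove [jmpbk,jqmb] add [fmswp,oul,luw] -> 8 lines: pnkq oeru okxka fmswp oul luw dcl rdwbu
Hunk 2: at line 3 remove [fmswp,oul,luw] add [eizze,gjum] -> 7 lines: pnkq oeru okxka eizze gjum dcl rdwbu
Hunk 3: at line 2 remove [okxka] add [ffe,fmmh,yalz] -> 9 lines: pnkq oeru ffe fmmh yalz eizze gjum dcl rdwbu
Hunk 4: at line 2 remove [ffe,fmmh,yalz] add [uagcj] -> 7 lines: pnkq oeru uagcj eizze gjum dcl rdwbu
Final line 6: dcl

Answer: dcl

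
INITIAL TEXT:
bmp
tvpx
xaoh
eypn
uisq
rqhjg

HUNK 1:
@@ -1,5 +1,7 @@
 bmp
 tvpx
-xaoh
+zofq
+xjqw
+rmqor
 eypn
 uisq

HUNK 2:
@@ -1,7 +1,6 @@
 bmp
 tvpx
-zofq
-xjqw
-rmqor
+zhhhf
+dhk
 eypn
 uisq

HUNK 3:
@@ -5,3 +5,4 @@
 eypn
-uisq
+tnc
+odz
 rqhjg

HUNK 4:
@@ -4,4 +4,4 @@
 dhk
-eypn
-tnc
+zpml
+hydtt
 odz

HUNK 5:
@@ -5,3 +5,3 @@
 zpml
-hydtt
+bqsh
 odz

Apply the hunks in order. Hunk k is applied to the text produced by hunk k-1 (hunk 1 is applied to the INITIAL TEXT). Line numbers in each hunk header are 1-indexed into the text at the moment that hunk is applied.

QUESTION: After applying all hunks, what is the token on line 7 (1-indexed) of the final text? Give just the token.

Answer: odz

Derivation:
Hunk 1: at line 1 remove [xaoh] add [zofq,xjqw,rmqor] -> 8 lines: bmp tvpx zofq xjqw rmqor eypn uisq rqhjg
Hunk 2: at line 1 remove [zofq,xjqw,rmqor] add [zhhhf,dhk] -> 7 lines: bmp tvpx zhhhf dhk eypn uisq rqhjg
Hunk 3: at line 5 remove [uisq] add [tnc,odz] -> 8 lines: bmp tvpx zhhhf dhk eypn tnc odz rqhjg
Hunk 4: at line 4 remove [eypn,tnc] add [zpml,hydtt] -> 8 lines: bmp tvpx zhhhf dhk zpml hydtt odz rqhjg
Hunk 5: at line 5 remove [hydtt] add [bqsh] -> 8 lines: bmp tvpx zhhhf dhk zpml bqsh odz rqhjg
Final line 7: odz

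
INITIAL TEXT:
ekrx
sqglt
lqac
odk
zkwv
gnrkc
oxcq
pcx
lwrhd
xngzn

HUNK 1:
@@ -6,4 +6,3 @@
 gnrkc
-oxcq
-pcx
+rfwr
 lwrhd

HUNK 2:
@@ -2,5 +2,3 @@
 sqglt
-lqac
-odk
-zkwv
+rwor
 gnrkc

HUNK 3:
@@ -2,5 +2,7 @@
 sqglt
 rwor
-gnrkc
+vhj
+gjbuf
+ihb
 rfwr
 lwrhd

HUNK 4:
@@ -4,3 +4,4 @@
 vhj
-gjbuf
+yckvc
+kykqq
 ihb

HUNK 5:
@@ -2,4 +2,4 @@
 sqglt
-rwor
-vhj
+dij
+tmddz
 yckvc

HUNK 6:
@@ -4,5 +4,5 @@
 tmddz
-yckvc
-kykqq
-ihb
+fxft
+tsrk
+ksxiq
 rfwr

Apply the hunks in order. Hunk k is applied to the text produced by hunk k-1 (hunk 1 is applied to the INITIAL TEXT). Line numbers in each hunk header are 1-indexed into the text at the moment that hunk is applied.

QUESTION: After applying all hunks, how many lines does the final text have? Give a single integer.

Hunk 1: at line 6 remove [oxcq,pcx] add [rfwr] -> 9 lines: ekrx sqglt lqac odk zkwv gnrkc rfwr lwrhd xngzn
Hunk 2: at line 2 remove [lqac,odk,zkwv] add [rwor] -> 7 lines: ekrx sqglt rwor gnrkc rfwr lwrhd xngzn
Hunk 3: at line 2 remove [gnrkc] add [vhj,gjbuf,ihb] -> 9 lines: ekrx sqglt rwor vhj gjbuf ihb rfwr lwrhd xngzn
Hunk 4: at line 4 remove [gjbuf] add [yckvc,kykqq] -> 10 lines: ekrx sqglt rwor vhj yckvc kykqq ihb rfwr lwrhd xngzn
Hunk 5: at line 2 remove [rwor,vhj] add [dij,tmddz] -> 10 lines: ekrx sqglt dij tmddz yckvc kykqq ihb rfwr lwrhd xngzn
Hunk 6: at line 4 remove [yckvc,kykqq,ihb] add [fxft,tsrk,ksxiq] -> 10 lines: ekrx sqglt dij tmddz fxft tsrk ksxiq rfwr lwrhd xngzn
Final line count: 10

Answer: 10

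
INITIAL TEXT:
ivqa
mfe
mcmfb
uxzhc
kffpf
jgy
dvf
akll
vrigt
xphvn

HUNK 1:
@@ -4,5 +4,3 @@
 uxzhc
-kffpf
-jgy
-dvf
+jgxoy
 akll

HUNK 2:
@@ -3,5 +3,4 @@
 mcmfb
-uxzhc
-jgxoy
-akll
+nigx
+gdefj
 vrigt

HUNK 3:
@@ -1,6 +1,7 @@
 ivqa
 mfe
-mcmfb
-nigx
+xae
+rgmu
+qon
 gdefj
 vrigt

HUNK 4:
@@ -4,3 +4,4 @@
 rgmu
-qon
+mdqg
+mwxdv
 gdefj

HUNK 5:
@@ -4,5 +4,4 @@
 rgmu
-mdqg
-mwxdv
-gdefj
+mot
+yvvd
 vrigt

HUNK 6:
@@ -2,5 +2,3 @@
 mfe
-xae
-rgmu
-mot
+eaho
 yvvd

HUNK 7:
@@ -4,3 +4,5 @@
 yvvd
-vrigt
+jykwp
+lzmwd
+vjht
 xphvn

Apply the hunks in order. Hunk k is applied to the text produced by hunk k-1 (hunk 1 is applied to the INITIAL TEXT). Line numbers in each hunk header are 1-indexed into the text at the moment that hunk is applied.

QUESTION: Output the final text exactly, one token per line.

Answer: ivqa
mfe
eaho
yvvd
jykwp
lzmwd
vjht
xphvn

Derivation:
Hunk 1: at line 4 remove [kffpf,jgy,dvf] add [jgxoy] -> 8 lines: ivqa mfe mcmfb uxzhc jgxoy akll vrigt xphvn
Hunk 2: at line 3 remove [uxzhc,jgxoy,akll] add [nigx,gdefj] -> 7 lines: ivqa mfe mcmfb nigx gdefj vrigt xphvn
Hunk 3: at line 1 remove [mcmfb,nigx] add [xae,rgmu,qon] -> 8 lines: ivqa mfe xae rgmu qon gdefj vrigt xphvn
Hunk 4: at line 4 remove [qon] add [mdqg,mwxdv] -> 9 lines: ivqa mfe xae rgmu mdqg mwxdv gdefj vrigt xphvn
Hunk 5: at line 4 remove [mdqg,mwxdv,gdefj] add [mot,yvvd] -> 8 lines: ivqa mfe xae rgmu mot yvvd vrigt xphvn
Hunk 6: at line 2 remove [xae,rgmu,mot] add [eaho] -> 6 lines: ivqa mfe eaho yvvd vrigt xphvn
Hunk 7: at line 4 remove [vrigt] add [jykwp,lzmwd,vjht] -> 8 lines: ivqa mfe eaho yvvd jykwp lzmwd vjht xphvn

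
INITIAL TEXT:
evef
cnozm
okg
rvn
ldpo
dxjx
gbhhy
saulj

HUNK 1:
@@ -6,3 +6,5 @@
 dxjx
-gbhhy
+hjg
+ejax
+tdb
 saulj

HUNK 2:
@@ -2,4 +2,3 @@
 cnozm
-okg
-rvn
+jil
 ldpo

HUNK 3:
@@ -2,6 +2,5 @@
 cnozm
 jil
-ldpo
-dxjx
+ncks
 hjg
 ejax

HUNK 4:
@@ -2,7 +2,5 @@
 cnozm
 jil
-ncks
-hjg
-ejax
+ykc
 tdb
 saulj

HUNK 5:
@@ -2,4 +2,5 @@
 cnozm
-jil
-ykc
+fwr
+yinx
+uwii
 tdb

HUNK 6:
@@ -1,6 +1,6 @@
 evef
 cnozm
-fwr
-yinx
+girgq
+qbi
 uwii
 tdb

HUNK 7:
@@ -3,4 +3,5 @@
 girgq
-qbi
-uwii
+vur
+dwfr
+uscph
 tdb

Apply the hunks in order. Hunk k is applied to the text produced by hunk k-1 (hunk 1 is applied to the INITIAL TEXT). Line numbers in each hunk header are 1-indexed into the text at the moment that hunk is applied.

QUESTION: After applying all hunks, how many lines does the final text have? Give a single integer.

Answer: 8

Derivation:
Hunk 1: at line 6 remove [gbhhy] add [hjg,ejax,tdb] -> 10 lines: evef cnozm okg rvn ldpo dxjx hjg ejax tdb saulj
Hunk 2: at line 2 remove [okg,rvn] add [jil] -> 9 lines: evef cnozm jil ldpo dxjx hjg ejax tdb saulj
Hunk 3: at line 2 remove [ldpo,dxjx] add [ncks] -> 8 lines: evef cnozm jil ncks hjg ejax tdb saulj
Hunk 4: at line 2 remove [ncks,hjg,ejax] add [ykc] -> 6 lines: evef cnozm jil ykc tdb saulj
Hunk 5: at line 2 remove [jil,ykc] add [fwr,yinx,uwii] -> 7 lines: evef cnozm fwr yinx uwii tdb saulj
Hunk 6: at line 1 remove [fwr,yinx] add [girgq,qbi] -> 7 lines: evef cnozm girgq qbi uwii tdb saulj
Hunk 7: at line 3 remove [qbi,uwii] add [vur,dwfr,uscph] -> 8 lines: evef cnozm girgq vur dwfr uscph tdb saulj
Final line count: 8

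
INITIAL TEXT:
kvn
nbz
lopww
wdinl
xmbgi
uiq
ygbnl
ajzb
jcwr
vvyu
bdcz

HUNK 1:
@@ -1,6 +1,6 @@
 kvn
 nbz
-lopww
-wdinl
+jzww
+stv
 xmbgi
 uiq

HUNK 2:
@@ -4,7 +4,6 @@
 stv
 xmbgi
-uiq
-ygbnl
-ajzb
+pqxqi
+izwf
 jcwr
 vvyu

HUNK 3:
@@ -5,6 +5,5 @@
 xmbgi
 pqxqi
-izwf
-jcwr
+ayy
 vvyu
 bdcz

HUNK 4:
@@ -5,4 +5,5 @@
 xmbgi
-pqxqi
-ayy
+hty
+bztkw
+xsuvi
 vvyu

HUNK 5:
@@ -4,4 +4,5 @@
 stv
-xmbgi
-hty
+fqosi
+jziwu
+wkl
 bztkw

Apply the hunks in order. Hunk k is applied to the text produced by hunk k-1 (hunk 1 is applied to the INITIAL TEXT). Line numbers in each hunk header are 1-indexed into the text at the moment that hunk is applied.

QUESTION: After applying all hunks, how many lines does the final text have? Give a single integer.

Hunk 1: at line 1 remove [lopww,wdinl] add [jzww,stv] -> 11 lines: kvn nbz jzww stv xmbgi uiq ygbnl ajzb jcwr vvyu bdcz
Hunk 2: at line 4 remove [uiq,ygbnl,ajzb] add [pqxqi,izwf] -> 10 lines: kvn nbz jzww stv xmbgi pqxqi izwf jcwr vvyu bdcz
Hunk 3: at line 5 remove [izwf,jcwr] add [ayy] -> 9 lines: kvn nbz jzww stv xmbgi pqxqi ayy vvyu bdcz
Hunk 4: at line 5 remove [pqxqi,ayy] add [hty,bztkw,xsuvi] -> 10 lines: kvn nbz jzww stv xmbgi hty bztkw xsuvi vvyu bdcz
Hunk 5: at line 4 remove [xmbgi,hty] add [fqosi,jziwu,wkl] -> 11 lines: kvn nbz jzww stv fqosi jziwu wkl bztkw xsuvi vvyu bdcz
Final line count: 11

Answer: 11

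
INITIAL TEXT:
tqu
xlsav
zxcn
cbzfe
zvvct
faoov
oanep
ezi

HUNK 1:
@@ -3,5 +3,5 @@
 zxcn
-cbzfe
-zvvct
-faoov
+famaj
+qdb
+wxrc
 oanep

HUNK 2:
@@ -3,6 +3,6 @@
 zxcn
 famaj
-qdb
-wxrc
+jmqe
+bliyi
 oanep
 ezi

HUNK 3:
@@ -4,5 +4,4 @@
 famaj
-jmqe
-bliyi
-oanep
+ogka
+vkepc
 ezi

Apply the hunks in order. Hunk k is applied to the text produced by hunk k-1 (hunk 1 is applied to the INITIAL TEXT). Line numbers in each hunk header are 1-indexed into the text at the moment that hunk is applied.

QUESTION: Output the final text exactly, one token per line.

Answer: tqu
xlsav
zxcn
famaj
ogka
vkepc
ezi

Derivation:
Hunk 1: at line 3 remove [cbzfe,zvvct,faoov] add [famaj,qdb,wxrc] -> 8 lines: tqu xlsav zxcn famaj qdb wxrc oanep ezi
Hunk 2: at line 3 remove [qdb,wxrc] add [jmqe,bliyi] -> 8 lines: tqu xlsav zxcn famaj jmqe bliyi oanep ezi
Hunk 3: at line 4 remove [jmqe,bliyi,oanep] add [ogka,vkepc] -> 7 lines: tqu xlsav zxcn famaj ogka vkepc ezi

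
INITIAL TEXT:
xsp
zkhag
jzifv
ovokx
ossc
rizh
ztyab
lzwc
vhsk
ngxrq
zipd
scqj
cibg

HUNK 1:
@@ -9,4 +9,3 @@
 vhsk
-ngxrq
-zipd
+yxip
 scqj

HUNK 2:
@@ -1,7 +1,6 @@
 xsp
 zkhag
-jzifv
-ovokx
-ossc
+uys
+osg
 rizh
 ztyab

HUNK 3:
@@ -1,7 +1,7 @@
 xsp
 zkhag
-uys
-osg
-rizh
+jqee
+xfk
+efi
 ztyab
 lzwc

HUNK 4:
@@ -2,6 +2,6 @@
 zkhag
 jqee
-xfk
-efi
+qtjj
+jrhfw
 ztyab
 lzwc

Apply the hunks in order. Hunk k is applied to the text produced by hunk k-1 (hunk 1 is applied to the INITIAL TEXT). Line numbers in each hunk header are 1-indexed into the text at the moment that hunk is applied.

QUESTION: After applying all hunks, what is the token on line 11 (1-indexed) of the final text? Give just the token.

Answer: cibg

Derivation:
Hunk 1: at line 9 remove [ngxrq,zipd] add [yxip] -> 12 lines: xsp zkhag jzifv ovokx ossc rizh ztyab lzwc vhsk yxip scqj cibg
Hunk 2: at line 1 remove [jzifv,ovokx,ossc] add [uys,osg] -> 11 lines: xsp zkhag uys osg rizh ztyab lzwc vhsk yxip scqj cibg
Hunk 3: at line 1 remove [uys,osg,rizh] add [jqee,xfk,efi] -> 11 lines: xsp zkhag jqee xfk efi ztyab lzwc vhsk yxip scqj cibg
Hunk 4: at line 2 remove [xfk,efi] add [qtjj,jrhfw] -> 11 lines: xsp zkhag jqee qtjj jrhfw ztyab lzwc vhsk yxip scqj cibg
Final line 11: cibg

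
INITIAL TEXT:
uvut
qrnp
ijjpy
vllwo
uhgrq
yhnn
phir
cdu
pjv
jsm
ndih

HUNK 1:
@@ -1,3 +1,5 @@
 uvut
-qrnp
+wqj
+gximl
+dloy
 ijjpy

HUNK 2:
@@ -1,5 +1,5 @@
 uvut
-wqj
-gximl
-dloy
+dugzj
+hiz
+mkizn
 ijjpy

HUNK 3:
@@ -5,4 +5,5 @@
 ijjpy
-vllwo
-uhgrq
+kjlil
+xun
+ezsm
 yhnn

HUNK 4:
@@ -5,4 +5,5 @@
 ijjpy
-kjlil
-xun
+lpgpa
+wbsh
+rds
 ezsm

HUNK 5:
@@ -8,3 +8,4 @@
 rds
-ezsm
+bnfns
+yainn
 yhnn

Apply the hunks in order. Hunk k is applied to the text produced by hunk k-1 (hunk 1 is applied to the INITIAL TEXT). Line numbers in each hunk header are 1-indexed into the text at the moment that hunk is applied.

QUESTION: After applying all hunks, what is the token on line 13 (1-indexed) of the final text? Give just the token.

Hunk 1: at line 1 remove [qrnp] add [wqj,gximl,dloy] -> 13 lines: uvut wqj gximl dloy ijjpy vllwo uhgrq yhnn phir cdu pjv jsm ndih
Hunk 2: at line 1 remove [wqj,gximl,dloy] add [dugzj,hiz,mkizn] -> 13 lines: uvut dugzj hiz mkizn ijjpy vllwo uhgrq yhnn phir cdu pjv jsm ndih
Hunk 3: at line 5 remove [vllwo,uhgrq] add [kjlil,xun,ezsm] -> 14 lines: uvut dugzj hiz mkizn ijjpy kjlil xun ezsm yhnn phir cdu pjv jsm ndih
Hunk 4: at line 5 remove [kjlil,xun] add [lpgpa,wbsh,rds] -> 15 lines: uvut dugzj hiz mkizn ijjpy lpgpa wbsh rds ezsm yhnn phir cdu pjv jsm ndih
Hunk 5: at line 8 remove [ezsm] add [bnfns,yainn] -> 16 lines: uvut dugzj hiz mkizn ijjpy lpgpa wbsh rds bnfns yainn yhnn phir cdu pjv jsm ndih
Final line 13: cdu

Answer: cdu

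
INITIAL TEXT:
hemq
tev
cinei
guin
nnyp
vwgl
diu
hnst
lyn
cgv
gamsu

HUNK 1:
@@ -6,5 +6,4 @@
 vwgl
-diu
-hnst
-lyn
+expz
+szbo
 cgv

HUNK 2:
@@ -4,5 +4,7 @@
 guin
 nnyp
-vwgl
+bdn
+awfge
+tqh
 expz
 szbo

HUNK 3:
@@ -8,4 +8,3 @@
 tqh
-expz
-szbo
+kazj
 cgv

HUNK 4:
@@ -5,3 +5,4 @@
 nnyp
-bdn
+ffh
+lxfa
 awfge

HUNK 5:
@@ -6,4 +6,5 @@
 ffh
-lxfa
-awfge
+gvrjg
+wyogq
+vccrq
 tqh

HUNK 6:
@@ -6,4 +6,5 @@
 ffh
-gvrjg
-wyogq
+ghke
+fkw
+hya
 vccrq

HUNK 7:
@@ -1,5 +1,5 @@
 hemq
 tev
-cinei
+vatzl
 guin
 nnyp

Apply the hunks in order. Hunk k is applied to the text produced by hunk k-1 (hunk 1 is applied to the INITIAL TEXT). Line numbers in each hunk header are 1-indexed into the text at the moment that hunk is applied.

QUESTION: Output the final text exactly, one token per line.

Hunk 1: at line 6 remove [diu,hnst,lyn] add [expz,szbo] -> 10 lines: hemq tev cinei guin nnyp vwgl expz szbo cgv gamsu
Hunk 2: at line 4 remove [vwgl] add [bdn,awfge,tqh] -> 12 lines: hemq tev cinei guin nnyp bdn awfge tqh expz szbo cgv gamsu
Hunk 3: at line 8 remove [expz,szbo] add [kazj] -> 11 lines: hemq tev cinei guin nnyp bdn awfge tqh kazj cgv gamsu
Hunk 4: at line 5 remove [bdn] add [ffh,lxfa] -> 12 lines: hemq tev cinei guin nnyp ffh lxfa awfge tqh kazj cgv gamsu
Hunk 5: at line 6 remove [lxfa,awfge] add [gvrjg,wyogq,vccrq] -> 13 lines: hemq tev cinei guin nnyp ffh gvrjg wyogq vccrq tqh kazj cgv gamsu
Hunk 6: at line 6 remove [gvrjg,wyogq] add [ghke,fkw,hya] -> 14 lines: hemq tev cinei guin nnyp ffh ghke fkw hya vccrq tqh kazj cgv gamsu
Hunk 7: at line 1 remove [cinei] add [vatzl] -> 14 lines: hemq tev vatzl guin nnyp ffh ghke fkw hya vccrq tqh kazj cgv gamsu

Answer: hemq
tev
vatzl
guin
nnyp
ffh
ghke
fkw
hya
vccrq
tqh
kazj
cgv
gamsu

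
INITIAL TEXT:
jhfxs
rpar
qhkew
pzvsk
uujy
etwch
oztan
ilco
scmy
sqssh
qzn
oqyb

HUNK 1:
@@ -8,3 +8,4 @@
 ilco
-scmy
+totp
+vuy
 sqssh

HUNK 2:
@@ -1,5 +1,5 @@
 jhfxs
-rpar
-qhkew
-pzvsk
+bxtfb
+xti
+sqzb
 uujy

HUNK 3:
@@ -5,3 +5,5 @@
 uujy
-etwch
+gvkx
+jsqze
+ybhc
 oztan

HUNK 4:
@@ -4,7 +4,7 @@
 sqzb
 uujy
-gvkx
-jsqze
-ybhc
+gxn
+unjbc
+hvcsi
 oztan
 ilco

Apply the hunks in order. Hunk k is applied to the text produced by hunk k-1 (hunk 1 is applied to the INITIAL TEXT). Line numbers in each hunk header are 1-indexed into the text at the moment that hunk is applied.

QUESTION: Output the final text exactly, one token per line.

Answer: jhfxs
bxtfb
xti
sqzb
uujy
gxn
unjbc
hvcsi
oztan
ilco
totp
vuy
sqssh
qzn
oqyb

Derivation:
Hunk 1: at line 8 remove [scmy] add [totp,vuy] -> 13 lines: jhfxs rpar qhkew pzvsk uujy etwch oztan ilco totp vuy sqssh qzn oqyb
Hunk 2: at line 1 remove [rpar,qhkew,pzvsk] add [bxtfb,xti,sqzb] -> 13 lines: jhfxs bxtfb xti sqzb uujy etwch oztan ilco totp vuy sqssh qzn oqyb
Hunk 3: at line 5 remove [etwch] add [gvkx,jsqze,ybhc] -> 15 lines: jhfxs bxtfb xti sqzb uujy gvkx jsqze ybhc oztan ilco totp vuy sqssh qzn oqyb
Hunk 4: at line 4 remove [gvkx,jsqze,ybhc] add [gxn,unjbc,hvcsi] -> 15 lines: jhfxs bxtfb xti sqzb uujy gxn unjbc hvcsi oztan ilco totp vuy sqssh qzn oqyb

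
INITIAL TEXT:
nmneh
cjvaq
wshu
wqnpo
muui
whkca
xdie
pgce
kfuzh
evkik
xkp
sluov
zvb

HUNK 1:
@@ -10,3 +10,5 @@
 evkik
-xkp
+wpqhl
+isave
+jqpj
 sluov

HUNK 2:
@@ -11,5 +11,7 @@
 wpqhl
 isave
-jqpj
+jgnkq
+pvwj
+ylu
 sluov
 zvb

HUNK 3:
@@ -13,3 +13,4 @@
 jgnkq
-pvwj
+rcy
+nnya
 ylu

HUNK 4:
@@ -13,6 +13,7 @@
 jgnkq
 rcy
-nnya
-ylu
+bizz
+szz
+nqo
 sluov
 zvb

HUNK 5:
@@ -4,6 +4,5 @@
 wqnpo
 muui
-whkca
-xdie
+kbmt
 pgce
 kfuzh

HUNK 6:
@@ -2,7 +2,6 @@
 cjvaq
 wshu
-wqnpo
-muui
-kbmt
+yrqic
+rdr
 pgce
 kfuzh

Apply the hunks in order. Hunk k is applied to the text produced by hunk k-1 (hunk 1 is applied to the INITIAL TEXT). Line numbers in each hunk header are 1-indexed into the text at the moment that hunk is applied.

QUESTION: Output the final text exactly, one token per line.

Answer: nmneh
cjvaq
wshu
yrqic
rdr
pgce
kfuzh
evkik
wpqhl
isave
jgnkq
rcy
bizz
szz
nqo
sluov
zvb

Derivation:
Hunk 1: at line 10 remove [xkp] add [wpqhl,isave,jqpj] -> 15 lines: nmneh cjvaq wshu wqnpo muui whkca xdie pgce kfuzh evkik wpqhl isave jqpj sluov zvb
Hunk 2: at line 11 remove [jqpj] add [jgnkq,pvwj,ylu] -> 17 lines: nmneh cjvaq wshu wqnpo muui whkca xdie pgce kfuzh evkik wpqhl isave jgnkq pvwj ylu sluov zvb
Hunk 3: at line 13 remove [pvwj] add [rcy,nnya] -> 18 lines: nmneh cjvaq wshu wqnpo muui whkca xdie pgce kfuzh evkik wpqhl isave jgnkq rcy nnya ylu sluov zvb
Hunk 4: at line 13 remove [nnya,ylu] add [bizz,szz,nqo] -> 19 lines: nmneh cjvaq wshu wqnpo muui whkca xdie pgce kfuzh evkik wpqhl isave jgnkq rcy bizz szz nqo sluov zvb
Hunk 5: at line 4 remove [whkca,xdie] add [kbmt] -> 18 lines: nmneh cjvaq wshu wqnpo muui kbmt pgce kfuzh evkik wpqhl isave jgnkq rcy bizz szz nqo sluov zvb
Hunk 6: at line 2 remove [wqnpo,muui,kbmt] add [yrqic,rdr] -> 17 lines: nmneh cjvaq wshu yrqic rdr pgce kfuzh evkik wpqhl isave jgnkq rcy bizz szz nqo sluov zvb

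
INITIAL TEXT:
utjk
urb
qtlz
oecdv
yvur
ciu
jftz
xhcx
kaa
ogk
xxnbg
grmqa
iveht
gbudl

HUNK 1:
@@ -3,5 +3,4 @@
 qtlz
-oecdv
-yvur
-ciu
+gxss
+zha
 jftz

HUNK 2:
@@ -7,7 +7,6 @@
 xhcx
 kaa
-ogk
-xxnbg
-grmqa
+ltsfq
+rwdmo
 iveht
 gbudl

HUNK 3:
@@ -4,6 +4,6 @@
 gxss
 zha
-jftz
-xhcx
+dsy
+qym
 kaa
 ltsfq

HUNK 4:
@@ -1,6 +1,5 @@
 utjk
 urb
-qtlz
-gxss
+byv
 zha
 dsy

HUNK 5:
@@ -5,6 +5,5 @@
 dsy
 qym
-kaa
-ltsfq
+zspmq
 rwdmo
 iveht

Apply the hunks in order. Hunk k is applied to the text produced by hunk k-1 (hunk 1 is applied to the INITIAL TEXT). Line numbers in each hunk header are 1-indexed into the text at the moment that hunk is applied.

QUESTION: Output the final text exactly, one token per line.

Answer: utjk
urb
byv
zha
dsy
qym
zspmq
rwdmo
iveht
gbudl

Derivation:
Hunk 1: at line 3 remove [oecdv,yvur,ciu] add [gxss,zha] -> 13 lines: utjk urb qtlz gxss zha jftz xhcx kaa ogk xxnbg grmqa iveht gbudl
Hunk 2: at line 7 remove [ogk,xxnbg,grmqa] add [ltsfq,rwdmo] -> 12 lines: utjk urb qtlz gxss zha jftz xhcx kaa ltsfq rwdmo iveht gbudl
Hunk 3: at line 4 remove [jftz,xhcx] add [dsy,qym] -> 12 lines: utjk urb qtlz gxss zha dsy qym kaa ltsfq rwdmo iveht gbudl
Hunk 4: at line 1 remove [qtlz,gxss] add [byv] -> 11 lines: utjk urb byv zha dsy qym kaa ltsfq rwdmo iveht gbudl
Hunk 5: at line 5 remove [kaa,ltsfq] add [zspmq] -> 10 lines: utjk urb byv zha dsy qym zspmq rwdmo iveht gbudl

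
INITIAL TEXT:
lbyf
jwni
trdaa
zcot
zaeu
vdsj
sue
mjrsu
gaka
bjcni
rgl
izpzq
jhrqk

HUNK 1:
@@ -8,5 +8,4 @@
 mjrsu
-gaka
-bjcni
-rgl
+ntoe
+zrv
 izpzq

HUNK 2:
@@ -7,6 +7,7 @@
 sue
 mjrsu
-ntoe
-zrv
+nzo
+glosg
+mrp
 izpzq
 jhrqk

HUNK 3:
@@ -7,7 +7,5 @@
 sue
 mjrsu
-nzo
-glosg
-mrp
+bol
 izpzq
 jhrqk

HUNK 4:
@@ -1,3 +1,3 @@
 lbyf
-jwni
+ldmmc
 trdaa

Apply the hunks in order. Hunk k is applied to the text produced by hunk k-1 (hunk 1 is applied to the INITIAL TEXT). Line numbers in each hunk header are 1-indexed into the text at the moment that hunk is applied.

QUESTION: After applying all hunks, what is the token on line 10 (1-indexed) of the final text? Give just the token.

Hunk 1: at line 8 remove [gaka,bjcni,rgl] add [ntoe,zrv] -> 12 lines: lbyf jwni trdaa zcot zaeu vdsj sue mjrsu ntoe zrv izpzq jhrqk
Hunk 2: at line 7 remove [ntoe,zrv] add [nzo,glosg,mrp] -> 13 lines: lbyf jwni trdaa zcot zaeu vdsj sue mjrsu nzo glosg mrp izpzq jhrqk
Hunk 3: at line 7 remove [nzo,glosg,mrp] add [bol] -> 11 lines: lbyf jwni trdaa zcot zaeu vdsj sue mjrsu bol izpzq jhrqk
Hunk 4: at line 1 remove [jwni] add [ldmmc] -> 11 lines: lbyf ldmmc trdaa zcot zaeu vdsj sue mjrsu bol izpzq jhrqk
Final line 10: izpzq

Answer: izpzq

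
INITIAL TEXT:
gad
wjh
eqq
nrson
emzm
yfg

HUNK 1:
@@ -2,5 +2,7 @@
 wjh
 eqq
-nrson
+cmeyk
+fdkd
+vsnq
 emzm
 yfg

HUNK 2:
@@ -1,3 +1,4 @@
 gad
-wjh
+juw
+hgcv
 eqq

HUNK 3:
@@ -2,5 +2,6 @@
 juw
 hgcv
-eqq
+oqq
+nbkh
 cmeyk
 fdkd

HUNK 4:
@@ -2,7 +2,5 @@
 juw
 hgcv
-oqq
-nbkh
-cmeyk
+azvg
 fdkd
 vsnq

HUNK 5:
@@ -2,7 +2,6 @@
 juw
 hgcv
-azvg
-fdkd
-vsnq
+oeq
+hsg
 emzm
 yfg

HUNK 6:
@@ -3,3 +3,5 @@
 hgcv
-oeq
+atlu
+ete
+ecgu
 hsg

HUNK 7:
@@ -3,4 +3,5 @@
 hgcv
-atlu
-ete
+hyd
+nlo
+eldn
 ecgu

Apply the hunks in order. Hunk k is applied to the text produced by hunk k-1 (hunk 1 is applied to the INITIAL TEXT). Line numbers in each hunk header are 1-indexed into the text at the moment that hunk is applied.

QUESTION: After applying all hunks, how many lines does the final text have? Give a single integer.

Hunk 1: at line 2 remove [nrson] add [cmeyk,fdkd,vsnq] -> 8 lines: gad wjh eqq cmeyk fdkd vsnq emzm yfg
Hunk 2: at line 1 remove [wjh] add [juw,hgcv] -> 9 lines: gad juw hgcv eqq cmeyk fdkd vsnq emzm yfg
Hunk 3: at line 2 remove [eqq] add [oqq,nbkh] -> 10 lines: gad juw hgcv oqq nbkh cmeyk fdkd vsnq emzm yfg
Hunk 4: at line 2 remove [oqq,nbkh,cmeyk] add [azvg] -> 8 lines: gad juw hgcv azvg fdkd vsnq emzm yfg
Hunk 5: at line 2 remove [azvg,fdkd,vsnq] add [oeq,hsg] -> 7 lines: gad juw hgcv oeq hsg emzm yfg
Hunk 6: at line 3 remove [oeq] add [atlu,ete,ecgu] -> 9 lines: gad juw hgcv atlu ete ecgu hsg emzm yfg
Hunk 7: at line 3 remove [atlu,ete] add [hyd,nlo,eldn] -> 10 lines: gad juw hgcv hyd nlo eldn ecgu hsg emzm yfg
Final line count: 10

Answer: 10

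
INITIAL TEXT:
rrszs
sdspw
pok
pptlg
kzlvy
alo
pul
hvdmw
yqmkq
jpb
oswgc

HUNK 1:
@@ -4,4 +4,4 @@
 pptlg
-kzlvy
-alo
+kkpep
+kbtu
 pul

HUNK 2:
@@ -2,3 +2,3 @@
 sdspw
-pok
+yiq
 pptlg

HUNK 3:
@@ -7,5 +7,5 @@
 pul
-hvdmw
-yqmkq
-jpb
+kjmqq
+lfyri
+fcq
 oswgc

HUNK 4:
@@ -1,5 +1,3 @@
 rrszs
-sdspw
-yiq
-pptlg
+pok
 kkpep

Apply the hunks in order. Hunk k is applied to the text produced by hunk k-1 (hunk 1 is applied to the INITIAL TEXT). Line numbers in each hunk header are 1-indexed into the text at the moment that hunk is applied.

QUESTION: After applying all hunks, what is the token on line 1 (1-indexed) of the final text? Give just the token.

Answer: rrszs

Derivation:
Hunk 1: at line 4 remove [kzlvy,alo] add [kkpep,kbtu] -> 11 lines: rrszs sdspw pok pptlg kkpep kbtu pul hvdmw yqmkq jpb oswgc
Hunk 2: at line 2 remove [pok] add [yiq] -> 11 lines: rrszs sdspw yiq pptlg kkpep kbtu pul hvdmw yqmkq jpb oswgc
Hunk 3: at line 7 remove [hvdmw,yqmkq,jpb] add [kjmqq,lfyri,fcq] -> 11 lines: rrszs sdspw yiq pptlg kkpep kbtu pul kjmqq lfyri fcq oswgc
Hunk 4: at line 1 remove [sdspw,yiq,pptlg] add [pok] -> 9 lines: rrszs pok kkpep kbtu pul kjmqq lfyri fcq oswgc
Final line 1: rrszs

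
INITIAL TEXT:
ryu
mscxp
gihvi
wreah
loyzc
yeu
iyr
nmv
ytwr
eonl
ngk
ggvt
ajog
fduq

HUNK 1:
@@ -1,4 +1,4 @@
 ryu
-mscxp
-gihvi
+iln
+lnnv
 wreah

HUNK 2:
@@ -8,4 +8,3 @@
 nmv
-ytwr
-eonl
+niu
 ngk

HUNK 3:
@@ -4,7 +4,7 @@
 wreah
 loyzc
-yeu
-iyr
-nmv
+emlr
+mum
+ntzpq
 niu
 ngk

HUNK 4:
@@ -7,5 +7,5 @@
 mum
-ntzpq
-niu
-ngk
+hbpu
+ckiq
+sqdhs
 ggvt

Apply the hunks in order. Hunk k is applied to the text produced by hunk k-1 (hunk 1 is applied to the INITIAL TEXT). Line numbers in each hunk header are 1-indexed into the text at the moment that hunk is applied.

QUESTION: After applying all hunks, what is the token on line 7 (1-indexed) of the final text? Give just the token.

Hunk 1: at line 1 remove [mscxp,gihvi] add [iln,lnnv] -> 14 lines: ryu iln lnnv wreah loyzc yeu iyr nmv ytwr eonl ngk ggvt ajog fduq
Hunk 2: at line 8 remove [ytwr,eonl] add [niu] -> 13 lines: ryu iln lnnv wreah loyzc yeu iyr nmv niu ngk ggvt ajog fduq
Hunk 3: at line 4 remove [yeu,iyr,nmv] add [emlr,mum,ntzpq] -> 13 lines: ryu iln lnnv wreah loyzc emlr mum ntzpq niu ngk ggvt ajog fduq
Hunk 4: at line 7 remove [ntzpq,niu,ngk] add [hbpu,ckiq,sqdhs] -> 13 lines: ryu iln lnnv wreah loyzc emlr mum hbpu ckiq sqdhs ggvt ajog fduq
Final line 7: mum

Answer: mum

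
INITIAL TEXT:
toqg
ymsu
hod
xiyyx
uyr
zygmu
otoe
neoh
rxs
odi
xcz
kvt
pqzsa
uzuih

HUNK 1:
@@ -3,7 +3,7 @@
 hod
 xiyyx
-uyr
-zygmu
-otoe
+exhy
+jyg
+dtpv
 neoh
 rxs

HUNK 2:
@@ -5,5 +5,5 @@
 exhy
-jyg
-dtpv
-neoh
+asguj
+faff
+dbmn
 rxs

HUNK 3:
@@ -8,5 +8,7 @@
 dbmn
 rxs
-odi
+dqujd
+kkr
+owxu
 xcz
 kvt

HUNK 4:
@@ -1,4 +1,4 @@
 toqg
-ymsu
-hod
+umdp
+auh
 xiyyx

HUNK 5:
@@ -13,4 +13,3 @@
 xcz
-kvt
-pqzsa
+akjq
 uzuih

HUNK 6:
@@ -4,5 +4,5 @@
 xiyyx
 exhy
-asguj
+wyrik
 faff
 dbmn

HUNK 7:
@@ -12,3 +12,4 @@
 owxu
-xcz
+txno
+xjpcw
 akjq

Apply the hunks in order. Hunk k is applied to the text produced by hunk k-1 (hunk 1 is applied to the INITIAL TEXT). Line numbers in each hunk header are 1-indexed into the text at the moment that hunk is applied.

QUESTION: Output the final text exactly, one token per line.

Answer: toqg
umdp
auh
xiyyx
exhy
wyrik
faff
dbmn
rxs
dqujd
kkr
owxu
txno
xjpcw
akjq
uzuih

Derivation:
Hunk 1: at line 3 remove [uyr,zygmu,otoe] add [exhy,jyg,dtpv] -> 14 lines: toqg ymsu hod xiyyx exhy jyg dtpv neoh rxs odi xcz kvt pqzsa uzuih
Hunk 2: at line 5 remove [jyg,dtpv,neoh] add [asguj,faff,dbmn] -> 14 lines: toqg ymsu hod xiyyx exhy asguj faff dbmn rxs odi xcz kvt pqzsa uzuih
Hunk 3: at line 8 remove [odi] add [dqujd,kkr,owxu] -> 16 lines: toqg ymsu hod xiyyx exhy asguj faff dbmn rxs dqujd kkr owxu xcz kvt pqzsa uzuih
Hunk 4: at line 1 remove [ymsu,hod] add [umdp,auh] -> 16 lines: toqg umdp auh xiyyx exhy asguj faff dbmn rxs dqujd kkr owxu xcz kvt pqzsa uzuih
Hunk 5: at line 13 remove [kvt,pqzsa] add [akjq] -> 15 lines: toqg umdp auh xiyyx exhy asguj faff dbmn rxs dqujd kkr owxu xcz akjq uzuih
Hunk 6: at line 4 remove [asguj] add [wyrik] -> 15 lines: toqg umdp auh xiyyx exhy wyrik faff dbmn rxs dqujd kkr owxu xcz akjq uzuih
Hunk 7: at line 12 remove [xcz] add [txno,xjpcw] -> 16 lines: toqg umdp auh xiyyx exhy wyrik faff dbmn rxs dqujd kkr owxu txno xjpcw akjq uzuih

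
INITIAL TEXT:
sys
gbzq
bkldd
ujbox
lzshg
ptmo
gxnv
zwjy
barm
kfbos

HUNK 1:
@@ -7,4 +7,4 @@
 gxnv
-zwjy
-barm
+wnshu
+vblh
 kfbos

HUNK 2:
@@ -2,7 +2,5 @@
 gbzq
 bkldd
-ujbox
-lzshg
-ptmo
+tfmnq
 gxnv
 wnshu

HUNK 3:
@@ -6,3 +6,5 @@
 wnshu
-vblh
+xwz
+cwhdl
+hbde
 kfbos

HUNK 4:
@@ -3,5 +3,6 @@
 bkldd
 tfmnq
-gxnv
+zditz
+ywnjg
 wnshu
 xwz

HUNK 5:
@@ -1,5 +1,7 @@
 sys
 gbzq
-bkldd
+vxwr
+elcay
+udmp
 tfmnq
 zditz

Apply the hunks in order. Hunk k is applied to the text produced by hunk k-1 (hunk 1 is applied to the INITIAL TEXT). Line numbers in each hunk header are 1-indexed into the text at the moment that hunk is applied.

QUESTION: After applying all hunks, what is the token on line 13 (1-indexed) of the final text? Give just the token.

Answer: kfbos

Derivation:
Hunk 1: at line 7 remove [zwjy,barm] add [wnshu,vblh] -> 10 lines: sys gbzq bkldd ujbox lzshg ptmo gxnv wnshu vblh kfbos
Hunk 2: at line 2 remove [ujbox,lzshg,ptmo] add [tfmnq] -> 8 lines: sys gbzq bkldd tfmnq gxnv wnshu vblh kfbos
Hunk 3: at line 6 remove [vblh] add [xwz,cwhdl,hbde] -> 10 lines: sys gbzq bkldd tfmnq gxnv wnshu xwz cwhdl hbde kfbos
Hunk 4: at line 3 remove [gxnv] add [zditz,ywnjg] -> 11 lines: sys gbzq bkldd tfmnq zditz ywnjg wnshu xwz cwhdl hbde kfbos
Hunk 5: at line 1 remove [bkldd] add [vxwr,elcay,udmp] -> 13 lines: sys gbzq vxwr elcay udmp tfmnq zditz ywnjg wnshu xwz cwhdl hbde kfbos
Final line 13: kfbos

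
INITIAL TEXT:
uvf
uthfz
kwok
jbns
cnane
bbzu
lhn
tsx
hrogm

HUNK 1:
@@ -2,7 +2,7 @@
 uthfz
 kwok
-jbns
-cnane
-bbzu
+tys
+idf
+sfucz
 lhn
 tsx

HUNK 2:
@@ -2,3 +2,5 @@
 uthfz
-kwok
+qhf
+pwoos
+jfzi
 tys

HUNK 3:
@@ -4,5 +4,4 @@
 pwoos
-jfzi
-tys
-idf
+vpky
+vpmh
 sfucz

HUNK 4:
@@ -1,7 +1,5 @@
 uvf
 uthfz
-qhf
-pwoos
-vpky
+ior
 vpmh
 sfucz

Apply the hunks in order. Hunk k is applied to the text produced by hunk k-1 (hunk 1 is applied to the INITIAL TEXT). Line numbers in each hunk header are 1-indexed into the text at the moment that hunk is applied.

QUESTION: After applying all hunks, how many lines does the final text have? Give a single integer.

Answer: 8

Derivation:
Hunk 1: at line 2 remove [jbns,cnane,bbzu] add [tys,idf,sfucz] -> 9 lines: uvf uthfz kwok tys idf sfucz lhn tsx hrogm
Hunk 2: at line 2 remove [kwok] add [qhf,pwoos,jfzi] -> 11 lines: uvf uthfz qhf pwoos jfzi tys idf sfucz lhn tsx hrogm
Hunk 3: at line 4 remove [jfzi,tys,idf] add [vpky,vpmh] -> 10 lines: uvf uthfz qhf pwoos vpky vpmh sfucz lhn tsx hrogm
Hunk 4: at line 1 remove [qhf,pwoos,vpky] add [ior] -> 8 lines: uvf uthfz ior vpmh sfucz lhn tsx hrogm
Final line count: 8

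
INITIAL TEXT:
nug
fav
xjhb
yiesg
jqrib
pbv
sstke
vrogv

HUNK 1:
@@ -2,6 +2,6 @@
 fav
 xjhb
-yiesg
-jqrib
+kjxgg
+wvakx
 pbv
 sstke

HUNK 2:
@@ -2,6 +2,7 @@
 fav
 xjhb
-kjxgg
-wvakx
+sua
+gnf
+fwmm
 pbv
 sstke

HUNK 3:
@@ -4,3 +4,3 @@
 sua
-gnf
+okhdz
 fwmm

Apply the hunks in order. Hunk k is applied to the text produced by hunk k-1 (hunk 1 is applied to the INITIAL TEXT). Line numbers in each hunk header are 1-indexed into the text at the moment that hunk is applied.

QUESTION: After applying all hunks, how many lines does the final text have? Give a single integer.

Answer: 9

Derivation:
Hunk 1: at line 2 remove [yiesg,jqrib] add [kjxgg,wvakx] -> 8 lines: nug fav xjhb kjxgg wvakx pbv sstke vrogv
Hunk 2: at line 2 remove [kjxgg,wvakx] add [sua,gnf,fwmm] -> 9 lines: nug fav xjhb sua gnf fwmm pbv sstke vrogv
Hunk 3: at line 4 remove [gnf] add [okhdz] -> 9 lines: nug fav xjhb sua okhdz fwmm pbv sstke vrogv
Final line count: 9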